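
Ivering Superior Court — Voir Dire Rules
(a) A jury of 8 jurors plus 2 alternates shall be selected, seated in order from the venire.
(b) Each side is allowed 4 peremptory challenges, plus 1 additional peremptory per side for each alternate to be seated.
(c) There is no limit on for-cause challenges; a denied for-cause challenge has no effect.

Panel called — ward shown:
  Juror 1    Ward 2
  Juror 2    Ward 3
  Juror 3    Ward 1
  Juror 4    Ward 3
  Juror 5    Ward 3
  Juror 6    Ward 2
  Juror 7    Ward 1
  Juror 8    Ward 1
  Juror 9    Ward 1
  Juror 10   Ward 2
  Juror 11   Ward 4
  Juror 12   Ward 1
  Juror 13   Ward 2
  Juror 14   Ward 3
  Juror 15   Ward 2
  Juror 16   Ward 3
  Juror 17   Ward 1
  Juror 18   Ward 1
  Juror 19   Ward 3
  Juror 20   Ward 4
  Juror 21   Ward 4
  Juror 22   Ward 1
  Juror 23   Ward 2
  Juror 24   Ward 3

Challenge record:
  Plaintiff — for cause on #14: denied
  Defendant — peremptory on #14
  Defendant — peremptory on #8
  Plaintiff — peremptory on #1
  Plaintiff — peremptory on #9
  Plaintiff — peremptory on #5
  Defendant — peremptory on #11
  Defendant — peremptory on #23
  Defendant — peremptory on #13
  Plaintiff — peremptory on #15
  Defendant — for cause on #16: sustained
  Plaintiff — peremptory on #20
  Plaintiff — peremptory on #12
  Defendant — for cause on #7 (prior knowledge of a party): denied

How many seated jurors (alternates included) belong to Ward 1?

Removed: #1, #5, #8, #9, #11, #12, #13, #14, #15, #16, #20, #23.
Seated (10 incl. alternates): #2, #3, #4, #6, #7, #10, #17, #18, #19, #21.
Of those, in Ward 1: #3, #7, #17, #18 → 4.

4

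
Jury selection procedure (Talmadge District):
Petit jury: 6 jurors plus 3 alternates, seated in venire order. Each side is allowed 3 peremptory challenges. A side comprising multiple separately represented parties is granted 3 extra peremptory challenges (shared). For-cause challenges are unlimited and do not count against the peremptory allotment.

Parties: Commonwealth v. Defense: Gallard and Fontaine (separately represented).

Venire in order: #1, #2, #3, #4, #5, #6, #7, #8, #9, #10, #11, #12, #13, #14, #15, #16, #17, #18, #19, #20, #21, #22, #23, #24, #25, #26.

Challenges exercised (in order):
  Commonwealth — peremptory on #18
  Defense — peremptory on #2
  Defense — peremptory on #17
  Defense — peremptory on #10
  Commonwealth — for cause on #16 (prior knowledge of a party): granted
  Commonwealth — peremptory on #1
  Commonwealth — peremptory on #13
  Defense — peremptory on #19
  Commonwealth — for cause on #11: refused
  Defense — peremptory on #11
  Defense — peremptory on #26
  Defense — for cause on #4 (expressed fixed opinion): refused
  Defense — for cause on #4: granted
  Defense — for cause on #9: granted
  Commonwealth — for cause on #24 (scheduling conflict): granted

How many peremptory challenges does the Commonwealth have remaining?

0

Commonwealth allotment: 3.
Commonwealth peremptories used: #18, #1, #13 — 3 (for-cause on #16, #11, #24 don't count).
Remaining: 3 − 3 = 0.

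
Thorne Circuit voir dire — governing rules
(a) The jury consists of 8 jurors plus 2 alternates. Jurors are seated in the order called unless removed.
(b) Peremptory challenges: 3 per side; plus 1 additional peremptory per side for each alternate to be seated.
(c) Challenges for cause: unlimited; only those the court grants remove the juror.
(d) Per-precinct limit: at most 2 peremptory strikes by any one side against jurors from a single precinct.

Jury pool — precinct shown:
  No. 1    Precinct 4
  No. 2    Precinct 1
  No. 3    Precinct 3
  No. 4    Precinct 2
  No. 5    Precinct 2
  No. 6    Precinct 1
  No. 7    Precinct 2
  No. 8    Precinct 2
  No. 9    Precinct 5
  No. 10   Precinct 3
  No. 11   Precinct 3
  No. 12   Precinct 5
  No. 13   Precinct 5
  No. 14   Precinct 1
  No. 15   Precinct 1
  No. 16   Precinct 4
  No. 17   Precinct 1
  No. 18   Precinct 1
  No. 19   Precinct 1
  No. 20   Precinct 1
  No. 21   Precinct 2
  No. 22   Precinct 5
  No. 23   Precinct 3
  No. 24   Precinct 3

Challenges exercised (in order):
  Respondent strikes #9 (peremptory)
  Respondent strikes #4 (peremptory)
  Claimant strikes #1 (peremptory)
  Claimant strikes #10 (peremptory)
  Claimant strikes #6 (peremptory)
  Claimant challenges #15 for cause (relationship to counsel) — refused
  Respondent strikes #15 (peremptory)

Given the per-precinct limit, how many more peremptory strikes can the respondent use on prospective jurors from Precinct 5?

Respondent peremptories so far: #9, #4, #15 — 3 of 5 used, 2 left overall.
Against Precinct 5: #9 — 1 used; per-precinct cap 2 leaves 1.
Binding limit: min(2, 1) = 1.

1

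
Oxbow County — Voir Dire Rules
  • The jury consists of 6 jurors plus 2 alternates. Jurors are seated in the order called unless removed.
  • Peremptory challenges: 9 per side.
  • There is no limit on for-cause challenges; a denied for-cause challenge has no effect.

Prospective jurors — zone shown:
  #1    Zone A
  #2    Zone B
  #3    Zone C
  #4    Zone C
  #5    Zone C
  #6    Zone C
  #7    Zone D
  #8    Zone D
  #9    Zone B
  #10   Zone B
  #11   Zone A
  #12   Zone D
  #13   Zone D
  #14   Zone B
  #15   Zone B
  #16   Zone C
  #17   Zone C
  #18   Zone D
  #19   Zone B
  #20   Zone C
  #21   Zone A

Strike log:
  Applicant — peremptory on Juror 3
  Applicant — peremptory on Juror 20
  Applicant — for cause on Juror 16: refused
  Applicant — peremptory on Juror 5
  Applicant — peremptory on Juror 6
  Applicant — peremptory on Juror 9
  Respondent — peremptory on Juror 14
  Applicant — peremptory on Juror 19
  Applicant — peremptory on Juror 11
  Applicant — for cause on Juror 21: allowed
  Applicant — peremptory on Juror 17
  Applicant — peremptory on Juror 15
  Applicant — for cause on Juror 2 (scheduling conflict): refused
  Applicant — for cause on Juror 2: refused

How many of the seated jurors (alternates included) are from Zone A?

1

Removed: #3, #5, #6, #9, #11, #14, #15, #17, #19, #20, #21.
Seated (8 incl. alternates): #1, #2, #4, #7, #8, #10, #12, #13.
Of those, in Zone A: #1 → 1.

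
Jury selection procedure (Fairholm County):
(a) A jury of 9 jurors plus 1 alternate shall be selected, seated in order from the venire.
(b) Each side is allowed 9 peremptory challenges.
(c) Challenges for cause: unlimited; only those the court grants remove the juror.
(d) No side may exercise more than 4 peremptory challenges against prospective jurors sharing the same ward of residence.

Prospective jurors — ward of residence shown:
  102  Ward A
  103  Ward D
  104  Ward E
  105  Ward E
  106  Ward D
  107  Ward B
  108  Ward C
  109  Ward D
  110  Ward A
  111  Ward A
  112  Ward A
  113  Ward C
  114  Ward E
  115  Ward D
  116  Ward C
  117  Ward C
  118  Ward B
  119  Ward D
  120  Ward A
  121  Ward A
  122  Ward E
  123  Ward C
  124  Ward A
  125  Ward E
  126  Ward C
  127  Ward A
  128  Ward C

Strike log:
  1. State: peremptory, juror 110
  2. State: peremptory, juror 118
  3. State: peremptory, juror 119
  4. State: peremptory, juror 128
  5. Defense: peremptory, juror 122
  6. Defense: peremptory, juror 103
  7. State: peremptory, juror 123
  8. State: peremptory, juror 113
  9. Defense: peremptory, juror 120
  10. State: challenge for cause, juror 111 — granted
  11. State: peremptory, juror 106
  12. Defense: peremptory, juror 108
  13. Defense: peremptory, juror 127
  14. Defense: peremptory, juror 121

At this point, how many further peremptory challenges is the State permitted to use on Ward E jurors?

State peremptories so far: #110, #118, #119, #128, #123, #113, #106 — 7 of 9 used, 2 left overall.
Against Ward E: none yet — per-ward cap 4 leaves 4.
Binding limit: min(2, 4) = 2.

2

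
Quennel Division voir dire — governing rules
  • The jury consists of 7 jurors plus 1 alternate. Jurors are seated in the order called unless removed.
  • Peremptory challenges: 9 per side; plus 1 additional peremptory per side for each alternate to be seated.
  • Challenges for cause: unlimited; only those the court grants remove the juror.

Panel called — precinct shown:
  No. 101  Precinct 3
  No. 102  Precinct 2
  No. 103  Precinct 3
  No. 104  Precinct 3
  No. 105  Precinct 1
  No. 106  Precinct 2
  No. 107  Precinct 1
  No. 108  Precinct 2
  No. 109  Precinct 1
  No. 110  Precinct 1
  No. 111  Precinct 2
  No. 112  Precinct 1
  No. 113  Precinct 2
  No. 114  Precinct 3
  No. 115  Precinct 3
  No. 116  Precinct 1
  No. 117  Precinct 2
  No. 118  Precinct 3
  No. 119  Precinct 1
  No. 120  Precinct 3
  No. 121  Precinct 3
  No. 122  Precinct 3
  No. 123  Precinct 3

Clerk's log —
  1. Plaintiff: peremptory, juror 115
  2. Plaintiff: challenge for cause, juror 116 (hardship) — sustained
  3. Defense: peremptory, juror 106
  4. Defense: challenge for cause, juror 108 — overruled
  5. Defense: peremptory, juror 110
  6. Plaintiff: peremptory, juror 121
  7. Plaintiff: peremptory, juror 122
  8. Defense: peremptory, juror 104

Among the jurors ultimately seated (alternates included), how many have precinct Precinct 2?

3

Removed: #104, #106, #110, #115, #116, #121, #122.
Seated (8 incl. alternates): #101, #102, #103, #105, #107, #108, #109, #111.
Of those, in Precinct 2: #102, #108, #111 → 3.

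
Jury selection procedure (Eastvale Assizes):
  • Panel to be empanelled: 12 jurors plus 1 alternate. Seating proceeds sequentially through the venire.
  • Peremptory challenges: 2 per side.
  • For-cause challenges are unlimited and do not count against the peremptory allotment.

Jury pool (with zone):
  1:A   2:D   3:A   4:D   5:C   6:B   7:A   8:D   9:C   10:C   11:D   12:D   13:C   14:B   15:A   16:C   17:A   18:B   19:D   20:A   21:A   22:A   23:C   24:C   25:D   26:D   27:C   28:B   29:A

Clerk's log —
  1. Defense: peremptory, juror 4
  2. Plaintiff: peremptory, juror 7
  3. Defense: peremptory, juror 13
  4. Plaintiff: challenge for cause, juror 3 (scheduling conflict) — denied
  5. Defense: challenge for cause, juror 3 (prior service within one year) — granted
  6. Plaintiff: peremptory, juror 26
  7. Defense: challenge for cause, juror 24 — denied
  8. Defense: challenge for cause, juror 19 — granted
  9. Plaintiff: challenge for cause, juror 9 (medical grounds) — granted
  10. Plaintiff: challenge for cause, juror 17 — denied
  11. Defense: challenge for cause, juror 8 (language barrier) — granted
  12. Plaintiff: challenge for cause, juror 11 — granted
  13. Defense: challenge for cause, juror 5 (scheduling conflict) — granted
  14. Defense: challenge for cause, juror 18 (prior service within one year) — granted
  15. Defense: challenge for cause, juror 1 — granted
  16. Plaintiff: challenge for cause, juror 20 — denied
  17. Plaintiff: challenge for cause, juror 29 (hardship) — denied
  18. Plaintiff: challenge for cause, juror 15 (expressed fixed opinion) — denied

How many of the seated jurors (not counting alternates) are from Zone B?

2

Removed: #1, #3, #4, #5, #7, #8, #9, #11, #13, #18, #19, #26.
Seated jurors 1–12: #2, #6, #10, #12, #14, #15, #16, #17, #20, #21, #22, #23 (alternates #24 not counted).
Of those, in Zone B: #6, #14 → 2.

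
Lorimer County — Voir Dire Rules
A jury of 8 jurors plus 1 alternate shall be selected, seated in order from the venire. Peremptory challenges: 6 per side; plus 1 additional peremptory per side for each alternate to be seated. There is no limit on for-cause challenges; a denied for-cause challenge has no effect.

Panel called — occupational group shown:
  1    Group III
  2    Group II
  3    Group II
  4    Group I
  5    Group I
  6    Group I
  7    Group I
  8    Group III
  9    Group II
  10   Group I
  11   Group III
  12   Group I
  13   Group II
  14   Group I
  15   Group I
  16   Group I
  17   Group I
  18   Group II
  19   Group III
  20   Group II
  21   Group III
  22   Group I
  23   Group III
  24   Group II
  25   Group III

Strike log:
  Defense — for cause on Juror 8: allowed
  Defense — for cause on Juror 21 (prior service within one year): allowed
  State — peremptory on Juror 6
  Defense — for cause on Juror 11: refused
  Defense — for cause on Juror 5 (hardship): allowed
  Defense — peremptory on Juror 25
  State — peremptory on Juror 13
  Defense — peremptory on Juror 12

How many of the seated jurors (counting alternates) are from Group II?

Removed: #5, #6, #8, #12, #13, #21, #25.
Seated (9 incl. alternates): #1, #2, #3, #4, #7, #9, #10, #11, #14.
Of those, in Group II: #2, #3, #9 → 3.

3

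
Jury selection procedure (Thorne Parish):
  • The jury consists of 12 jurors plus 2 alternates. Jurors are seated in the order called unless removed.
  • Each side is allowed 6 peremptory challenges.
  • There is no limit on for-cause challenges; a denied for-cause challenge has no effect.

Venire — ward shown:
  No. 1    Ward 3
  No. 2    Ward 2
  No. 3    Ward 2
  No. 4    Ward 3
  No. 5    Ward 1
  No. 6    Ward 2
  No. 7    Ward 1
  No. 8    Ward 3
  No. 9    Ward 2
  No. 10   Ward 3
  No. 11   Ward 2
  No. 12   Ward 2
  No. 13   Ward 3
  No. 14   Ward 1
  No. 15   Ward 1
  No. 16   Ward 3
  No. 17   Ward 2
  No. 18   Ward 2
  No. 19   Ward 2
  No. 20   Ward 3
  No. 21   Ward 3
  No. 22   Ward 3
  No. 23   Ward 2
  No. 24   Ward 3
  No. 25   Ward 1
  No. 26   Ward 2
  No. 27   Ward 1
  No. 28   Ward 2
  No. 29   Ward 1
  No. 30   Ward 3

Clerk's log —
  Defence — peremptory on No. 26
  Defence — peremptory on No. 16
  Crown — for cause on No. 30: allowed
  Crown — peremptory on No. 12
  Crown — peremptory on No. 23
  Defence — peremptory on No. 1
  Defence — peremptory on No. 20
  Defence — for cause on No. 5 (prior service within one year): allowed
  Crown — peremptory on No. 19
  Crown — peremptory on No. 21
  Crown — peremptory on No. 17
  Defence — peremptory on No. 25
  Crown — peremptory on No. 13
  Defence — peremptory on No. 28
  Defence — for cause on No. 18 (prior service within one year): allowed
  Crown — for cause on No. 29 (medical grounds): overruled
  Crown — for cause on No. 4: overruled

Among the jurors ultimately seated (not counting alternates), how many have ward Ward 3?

Removed: #1, #5, #12, #13, #16, #17, #18, #19, #20, #21, #23, #25, #26, #28, #30.
Seated jurors 1–12: #2, #3, #4, #6, #7, #8, #9, #10, #11, #14, #15, #22 (alternates #24, #27 not counted).
Of those, in Ward 3: #4, #8, #10, #22 → 4.

4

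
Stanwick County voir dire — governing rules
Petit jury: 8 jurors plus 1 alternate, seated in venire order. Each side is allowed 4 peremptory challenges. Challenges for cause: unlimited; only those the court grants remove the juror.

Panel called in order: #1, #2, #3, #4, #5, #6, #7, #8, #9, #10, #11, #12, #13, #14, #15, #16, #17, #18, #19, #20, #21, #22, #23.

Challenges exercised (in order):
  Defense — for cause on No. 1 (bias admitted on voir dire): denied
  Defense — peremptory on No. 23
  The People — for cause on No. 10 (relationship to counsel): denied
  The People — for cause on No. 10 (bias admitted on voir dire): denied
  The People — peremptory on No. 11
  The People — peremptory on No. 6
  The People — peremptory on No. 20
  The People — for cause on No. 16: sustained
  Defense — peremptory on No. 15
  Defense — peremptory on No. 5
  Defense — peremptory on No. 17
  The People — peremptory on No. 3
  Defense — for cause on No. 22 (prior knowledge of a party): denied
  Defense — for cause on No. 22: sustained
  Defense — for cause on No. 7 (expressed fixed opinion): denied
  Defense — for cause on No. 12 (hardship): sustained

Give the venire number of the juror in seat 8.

Removed: #3, #5, #6, #11, #12, #15, #16, #17, #20, #22, #23. (#1, #7, #10 stay — for-cause denied.)
Seating in order: seats 1–8 → #1, #2, #4, #7, #8, #9, #10, #13; alternates → #14.
So seat 8 is #13.

13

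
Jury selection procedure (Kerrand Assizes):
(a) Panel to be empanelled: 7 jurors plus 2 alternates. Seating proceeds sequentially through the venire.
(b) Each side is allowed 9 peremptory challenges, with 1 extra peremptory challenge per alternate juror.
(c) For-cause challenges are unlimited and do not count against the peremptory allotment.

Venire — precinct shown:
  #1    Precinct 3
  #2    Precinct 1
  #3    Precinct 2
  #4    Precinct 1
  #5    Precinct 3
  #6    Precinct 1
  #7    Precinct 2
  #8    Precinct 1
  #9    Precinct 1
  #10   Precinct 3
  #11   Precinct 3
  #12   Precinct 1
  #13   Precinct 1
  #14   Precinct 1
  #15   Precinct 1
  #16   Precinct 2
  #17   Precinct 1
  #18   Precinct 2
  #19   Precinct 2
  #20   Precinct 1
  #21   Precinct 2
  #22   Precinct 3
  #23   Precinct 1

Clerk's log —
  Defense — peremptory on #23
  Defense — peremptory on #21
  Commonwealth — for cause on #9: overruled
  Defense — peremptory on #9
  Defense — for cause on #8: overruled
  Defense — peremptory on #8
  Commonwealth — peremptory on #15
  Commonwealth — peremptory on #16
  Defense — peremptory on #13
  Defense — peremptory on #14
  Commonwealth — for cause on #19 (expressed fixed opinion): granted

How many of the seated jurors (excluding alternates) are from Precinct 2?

2

Removed: #8, #9, #13, #14, #15, #16, #19, #21, #23.
Seated jurors 1–7: #1, #2, #3, #4, #5, #6, #7 (alternates #10, #11 not counted).
Of those, in Precinct 2: #3, #7 → 2.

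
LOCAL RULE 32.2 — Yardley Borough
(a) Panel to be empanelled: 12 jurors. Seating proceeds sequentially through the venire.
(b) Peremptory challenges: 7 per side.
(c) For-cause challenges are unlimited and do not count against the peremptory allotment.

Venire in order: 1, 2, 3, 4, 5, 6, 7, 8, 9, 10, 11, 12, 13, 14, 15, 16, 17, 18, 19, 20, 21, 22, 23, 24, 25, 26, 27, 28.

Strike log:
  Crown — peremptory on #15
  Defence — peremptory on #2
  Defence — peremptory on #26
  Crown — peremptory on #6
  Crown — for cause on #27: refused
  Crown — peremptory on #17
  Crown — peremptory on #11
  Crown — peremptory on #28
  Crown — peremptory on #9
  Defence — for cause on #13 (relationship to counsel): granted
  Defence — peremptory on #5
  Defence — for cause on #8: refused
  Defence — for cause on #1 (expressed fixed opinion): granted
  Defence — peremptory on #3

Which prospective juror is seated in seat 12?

22

Removed: #1, #2, #3, #5, #6, #9, #11, #13, #15, #17, #26, #28. (#8, #27 stay — for-cause denied.)
Seating in order: seats 1–12 → #4, #7, #8, #10, #12, #14, #16, #18, #19, #20, #21, #22.
So seat 12 is #22.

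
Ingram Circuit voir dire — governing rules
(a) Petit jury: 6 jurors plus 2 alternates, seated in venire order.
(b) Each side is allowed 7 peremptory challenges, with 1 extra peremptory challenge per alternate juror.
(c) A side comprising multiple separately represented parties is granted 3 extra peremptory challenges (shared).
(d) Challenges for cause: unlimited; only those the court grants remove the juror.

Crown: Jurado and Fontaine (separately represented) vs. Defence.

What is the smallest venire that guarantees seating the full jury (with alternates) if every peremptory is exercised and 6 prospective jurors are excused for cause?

Seats to fill: 6 + 2 alternates = 8.
Peremptories — Crown: 7 + 1×2 + 3 = 12; Defence: 7 + 1×2 = 9; total 21.
For-cause removals: 6.
Minimum venire: 8 + 21 + 6 = 35.

35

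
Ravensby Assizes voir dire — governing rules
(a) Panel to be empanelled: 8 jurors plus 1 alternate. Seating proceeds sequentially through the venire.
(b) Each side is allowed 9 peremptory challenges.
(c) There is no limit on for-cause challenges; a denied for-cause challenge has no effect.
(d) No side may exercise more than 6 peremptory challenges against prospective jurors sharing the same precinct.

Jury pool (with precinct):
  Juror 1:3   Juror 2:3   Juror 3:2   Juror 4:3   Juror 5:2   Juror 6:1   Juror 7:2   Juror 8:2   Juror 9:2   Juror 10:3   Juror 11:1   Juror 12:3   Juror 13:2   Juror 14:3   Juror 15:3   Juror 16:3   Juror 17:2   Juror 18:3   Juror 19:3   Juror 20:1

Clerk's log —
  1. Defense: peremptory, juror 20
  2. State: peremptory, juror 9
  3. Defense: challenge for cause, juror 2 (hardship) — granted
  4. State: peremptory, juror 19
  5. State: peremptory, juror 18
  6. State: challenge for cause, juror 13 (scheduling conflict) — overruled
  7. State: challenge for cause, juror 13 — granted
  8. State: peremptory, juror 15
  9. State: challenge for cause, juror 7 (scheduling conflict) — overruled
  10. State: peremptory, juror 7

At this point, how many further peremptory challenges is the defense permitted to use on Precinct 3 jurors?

6

Defense peremptories so far: #20 — 1 of 9 used, 8 left overall.
Against Precinct 3: none yet — per-precinct cap 6 leaves 6.
Binding limit: min(8, 6) = 6.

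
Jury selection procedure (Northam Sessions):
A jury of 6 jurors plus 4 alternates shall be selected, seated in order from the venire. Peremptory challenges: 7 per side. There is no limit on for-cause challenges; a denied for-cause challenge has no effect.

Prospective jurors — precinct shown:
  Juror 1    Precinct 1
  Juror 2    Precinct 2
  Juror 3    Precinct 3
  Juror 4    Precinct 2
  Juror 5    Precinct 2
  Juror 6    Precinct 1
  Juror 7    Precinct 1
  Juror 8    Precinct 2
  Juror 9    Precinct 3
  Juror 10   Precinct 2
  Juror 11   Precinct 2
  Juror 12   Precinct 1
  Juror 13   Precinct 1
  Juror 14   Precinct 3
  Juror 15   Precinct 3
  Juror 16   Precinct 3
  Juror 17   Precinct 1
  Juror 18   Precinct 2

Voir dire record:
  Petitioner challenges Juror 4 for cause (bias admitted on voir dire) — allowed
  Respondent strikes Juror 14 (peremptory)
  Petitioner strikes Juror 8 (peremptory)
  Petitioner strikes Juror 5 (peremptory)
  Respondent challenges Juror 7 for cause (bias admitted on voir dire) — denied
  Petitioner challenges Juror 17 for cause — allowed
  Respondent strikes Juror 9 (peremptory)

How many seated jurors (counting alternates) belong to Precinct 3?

2

Removed: #4, #5, #8, #9, #14, #17.
Seated (10 incl. alternates): #1, #2, #3, #6, #7, #10, #11, #12, #13, #15.
Of those, in Precinct 3: #3, #15 → 2.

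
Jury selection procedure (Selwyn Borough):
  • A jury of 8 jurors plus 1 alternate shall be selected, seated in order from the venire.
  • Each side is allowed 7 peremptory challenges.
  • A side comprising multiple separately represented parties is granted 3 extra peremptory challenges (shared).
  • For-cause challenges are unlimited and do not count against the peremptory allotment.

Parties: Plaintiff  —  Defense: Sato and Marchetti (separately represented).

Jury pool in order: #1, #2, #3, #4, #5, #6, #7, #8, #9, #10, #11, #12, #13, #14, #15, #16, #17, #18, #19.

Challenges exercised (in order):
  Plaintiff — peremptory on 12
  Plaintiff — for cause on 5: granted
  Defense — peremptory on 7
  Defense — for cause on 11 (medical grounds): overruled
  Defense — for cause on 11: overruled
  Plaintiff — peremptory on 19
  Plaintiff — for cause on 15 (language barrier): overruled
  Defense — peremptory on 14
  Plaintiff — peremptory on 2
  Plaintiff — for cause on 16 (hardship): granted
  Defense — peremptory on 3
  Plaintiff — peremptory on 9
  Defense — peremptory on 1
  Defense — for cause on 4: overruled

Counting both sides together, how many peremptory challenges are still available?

Plaintiff allotment: 7. Defense allotment: 7 base + 3 multi-party = 10.
Plaintiff peremptories used: #12, #19, #2, #9 — 4 (for-cause on #5, #15, #16 don't count).
Defense peremptories used: #7, #14, #3, #1 — 4 (for-cause on #11, #11, #4 don't count).
Remaining: (7 − 4) + (10 − 4) = 9.

9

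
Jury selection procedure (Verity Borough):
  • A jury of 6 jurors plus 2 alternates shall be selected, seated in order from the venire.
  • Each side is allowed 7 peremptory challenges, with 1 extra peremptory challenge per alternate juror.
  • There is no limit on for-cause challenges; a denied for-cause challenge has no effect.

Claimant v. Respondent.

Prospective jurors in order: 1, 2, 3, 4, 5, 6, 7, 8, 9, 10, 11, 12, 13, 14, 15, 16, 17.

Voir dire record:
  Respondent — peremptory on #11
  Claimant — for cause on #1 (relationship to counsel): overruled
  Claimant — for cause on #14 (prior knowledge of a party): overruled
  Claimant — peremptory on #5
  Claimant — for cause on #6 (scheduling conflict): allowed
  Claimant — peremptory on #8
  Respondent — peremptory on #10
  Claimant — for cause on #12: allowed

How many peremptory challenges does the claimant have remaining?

7

Claimant allotment: 7 base + 1 × 2 alternates = 9.
Claimant peremptories used: #5, #8 — 2 (for-cause on #1, #14, #6, #12 don't count).
Remaining: 9 − 2 = 7.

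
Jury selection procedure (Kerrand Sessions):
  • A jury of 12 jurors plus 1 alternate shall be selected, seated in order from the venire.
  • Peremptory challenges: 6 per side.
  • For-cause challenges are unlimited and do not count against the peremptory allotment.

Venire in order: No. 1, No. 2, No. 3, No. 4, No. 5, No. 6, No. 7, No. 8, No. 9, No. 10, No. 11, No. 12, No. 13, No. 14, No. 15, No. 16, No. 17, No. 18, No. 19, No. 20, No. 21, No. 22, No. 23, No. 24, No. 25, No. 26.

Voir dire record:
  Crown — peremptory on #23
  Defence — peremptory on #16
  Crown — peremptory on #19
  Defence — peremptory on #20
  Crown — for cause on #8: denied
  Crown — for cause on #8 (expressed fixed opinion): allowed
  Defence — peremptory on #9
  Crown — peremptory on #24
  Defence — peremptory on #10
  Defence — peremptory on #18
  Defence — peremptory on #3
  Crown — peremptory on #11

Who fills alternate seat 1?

Removed: #3, #8, #9, #10, #11, #16, #18, #19, #20, #23, #24.
Seating in order: seats 1–12 → #1, #2, #4, #5, #6, #7, #12, #13, #14, #15, #17, #21; alternates → #22.
So alternate 1 is #22.

22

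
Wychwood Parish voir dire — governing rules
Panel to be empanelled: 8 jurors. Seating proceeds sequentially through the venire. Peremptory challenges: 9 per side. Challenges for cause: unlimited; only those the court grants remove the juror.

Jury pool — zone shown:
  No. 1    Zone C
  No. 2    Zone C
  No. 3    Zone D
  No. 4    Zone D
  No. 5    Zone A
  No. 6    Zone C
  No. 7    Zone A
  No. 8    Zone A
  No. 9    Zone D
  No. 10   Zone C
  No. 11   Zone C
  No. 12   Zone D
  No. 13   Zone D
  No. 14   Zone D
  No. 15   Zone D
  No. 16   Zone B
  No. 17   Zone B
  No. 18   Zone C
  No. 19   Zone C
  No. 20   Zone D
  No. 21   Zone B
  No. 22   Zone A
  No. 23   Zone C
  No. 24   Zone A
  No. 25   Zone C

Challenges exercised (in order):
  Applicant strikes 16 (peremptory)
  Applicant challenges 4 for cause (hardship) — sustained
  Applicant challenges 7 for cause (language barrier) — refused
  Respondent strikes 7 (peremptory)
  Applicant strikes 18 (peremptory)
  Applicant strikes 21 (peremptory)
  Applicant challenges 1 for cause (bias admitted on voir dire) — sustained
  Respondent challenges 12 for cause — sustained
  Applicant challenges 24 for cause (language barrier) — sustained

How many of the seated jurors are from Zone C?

Removed: #1, #4, #7, #12, #16, #18, #21, #24.
Seated jurors 1–8: #2, #3, #5, #6, #8, #9, #10, #11.
Of those, in Zone C: #2, #6, #10, #11 → 4.

4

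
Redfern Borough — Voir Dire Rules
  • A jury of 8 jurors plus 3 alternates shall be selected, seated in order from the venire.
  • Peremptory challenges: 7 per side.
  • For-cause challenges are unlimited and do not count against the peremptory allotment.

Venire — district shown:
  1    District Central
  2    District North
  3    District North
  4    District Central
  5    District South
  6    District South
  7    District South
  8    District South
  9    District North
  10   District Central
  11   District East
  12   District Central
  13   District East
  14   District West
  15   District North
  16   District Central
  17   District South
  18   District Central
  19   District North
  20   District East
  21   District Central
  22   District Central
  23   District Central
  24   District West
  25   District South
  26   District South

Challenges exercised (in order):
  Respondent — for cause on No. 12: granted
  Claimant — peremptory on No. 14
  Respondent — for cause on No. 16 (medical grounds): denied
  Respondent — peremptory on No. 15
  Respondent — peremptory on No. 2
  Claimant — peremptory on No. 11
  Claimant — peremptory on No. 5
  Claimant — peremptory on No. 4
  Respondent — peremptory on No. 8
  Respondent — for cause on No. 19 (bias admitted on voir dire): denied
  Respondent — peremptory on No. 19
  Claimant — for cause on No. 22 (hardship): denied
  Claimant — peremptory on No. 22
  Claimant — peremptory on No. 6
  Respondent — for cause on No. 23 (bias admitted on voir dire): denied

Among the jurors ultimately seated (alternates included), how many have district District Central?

Removed: #2, #4, #5, #6, #8, #11, #12, #14, #15, #19, #22.
Seated (11 incl. alternates): #1, #3, #7, #9, #10, #13, #16, #17, #18, #20, #21.
Of those, in District Central: #1, #10, #16, #18, #21 → 5.

5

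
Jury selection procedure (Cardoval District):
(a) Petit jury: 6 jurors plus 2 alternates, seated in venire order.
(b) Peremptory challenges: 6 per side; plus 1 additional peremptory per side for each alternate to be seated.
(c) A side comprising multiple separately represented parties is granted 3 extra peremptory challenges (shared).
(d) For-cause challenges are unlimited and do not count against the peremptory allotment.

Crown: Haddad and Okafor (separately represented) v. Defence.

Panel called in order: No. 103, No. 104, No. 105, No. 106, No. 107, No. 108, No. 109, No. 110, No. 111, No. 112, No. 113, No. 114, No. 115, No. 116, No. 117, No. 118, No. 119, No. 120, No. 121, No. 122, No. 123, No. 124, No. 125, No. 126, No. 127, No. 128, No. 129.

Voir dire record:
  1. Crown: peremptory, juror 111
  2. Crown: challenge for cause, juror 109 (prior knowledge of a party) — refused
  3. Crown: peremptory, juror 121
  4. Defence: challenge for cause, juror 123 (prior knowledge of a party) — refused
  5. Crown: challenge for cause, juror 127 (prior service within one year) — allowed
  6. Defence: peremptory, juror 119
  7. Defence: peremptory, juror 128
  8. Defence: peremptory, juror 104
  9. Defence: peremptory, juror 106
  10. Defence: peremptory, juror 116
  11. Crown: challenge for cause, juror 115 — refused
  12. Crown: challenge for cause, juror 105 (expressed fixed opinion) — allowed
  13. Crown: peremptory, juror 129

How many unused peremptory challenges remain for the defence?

Defence allotment: 6 base + 1 × 2 alternates = 8.
Defence peremptories used: #119, #128, #104, #106, #116 — 5 (the for-cause on #123 doesn't count).
Remaining: 8 − 5 = 3.

3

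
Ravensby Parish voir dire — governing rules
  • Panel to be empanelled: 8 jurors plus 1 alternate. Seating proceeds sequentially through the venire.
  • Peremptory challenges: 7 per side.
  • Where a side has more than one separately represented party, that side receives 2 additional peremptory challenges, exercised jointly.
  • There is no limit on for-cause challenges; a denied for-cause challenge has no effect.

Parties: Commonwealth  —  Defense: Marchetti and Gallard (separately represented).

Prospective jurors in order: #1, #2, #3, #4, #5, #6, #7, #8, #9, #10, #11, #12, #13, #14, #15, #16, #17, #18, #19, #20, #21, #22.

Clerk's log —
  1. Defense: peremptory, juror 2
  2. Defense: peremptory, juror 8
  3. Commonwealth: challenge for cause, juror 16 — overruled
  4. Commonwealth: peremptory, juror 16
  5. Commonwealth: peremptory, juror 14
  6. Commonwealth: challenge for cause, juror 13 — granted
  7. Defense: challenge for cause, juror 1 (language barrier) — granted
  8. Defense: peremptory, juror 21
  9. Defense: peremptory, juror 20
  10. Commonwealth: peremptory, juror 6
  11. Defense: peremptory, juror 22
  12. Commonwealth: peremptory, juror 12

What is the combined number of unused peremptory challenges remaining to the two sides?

Commonwealth allotment: 7. Defense allotment: 7 base + 2 multi-party = 9.
Commonwealth peremptories used: #16, #14, #6, #12 — 4 (for-cause on #16, #13 don't count).
Defense peremptories used: #2, #8, #21, #20, #22 — 5 (the for-cause on #1 doesn't count).
Remaining: (7 − 4) + (9 − 5) = 7.

7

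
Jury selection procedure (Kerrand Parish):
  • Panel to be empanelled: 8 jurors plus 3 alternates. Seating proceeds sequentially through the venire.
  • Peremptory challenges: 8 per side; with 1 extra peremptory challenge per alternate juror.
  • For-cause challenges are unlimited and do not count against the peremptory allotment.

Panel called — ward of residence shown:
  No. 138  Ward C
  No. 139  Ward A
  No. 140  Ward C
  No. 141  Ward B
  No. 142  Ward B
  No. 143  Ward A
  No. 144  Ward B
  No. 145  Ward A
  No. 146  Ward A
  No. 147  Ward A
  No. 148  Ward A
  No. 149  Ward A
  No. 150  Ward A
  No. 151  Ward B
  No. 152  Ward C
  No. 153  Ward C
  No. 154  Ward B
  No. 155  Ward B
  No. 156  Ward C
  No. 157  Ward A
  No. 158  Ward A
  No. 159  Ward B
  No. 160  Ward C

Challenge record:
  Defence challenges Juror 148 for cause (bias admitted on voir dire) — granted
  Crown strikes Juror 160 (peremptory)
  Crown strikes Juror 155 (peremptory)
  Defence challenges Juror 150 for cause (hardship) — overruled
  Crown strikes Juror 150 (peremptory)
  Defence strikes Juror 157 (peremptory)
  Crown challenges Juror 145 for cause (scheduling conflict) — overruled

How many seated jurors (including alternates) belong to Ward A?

Removed: #148, #150, #155, #157, #160.
Seated (11 incl. alternates): #138, #139, #140, #141, #142, #143, #144, #145, #146, #147, #149.
Of those, in Ward A: #139, #143, #145, #146, #147, #149 → 6.

6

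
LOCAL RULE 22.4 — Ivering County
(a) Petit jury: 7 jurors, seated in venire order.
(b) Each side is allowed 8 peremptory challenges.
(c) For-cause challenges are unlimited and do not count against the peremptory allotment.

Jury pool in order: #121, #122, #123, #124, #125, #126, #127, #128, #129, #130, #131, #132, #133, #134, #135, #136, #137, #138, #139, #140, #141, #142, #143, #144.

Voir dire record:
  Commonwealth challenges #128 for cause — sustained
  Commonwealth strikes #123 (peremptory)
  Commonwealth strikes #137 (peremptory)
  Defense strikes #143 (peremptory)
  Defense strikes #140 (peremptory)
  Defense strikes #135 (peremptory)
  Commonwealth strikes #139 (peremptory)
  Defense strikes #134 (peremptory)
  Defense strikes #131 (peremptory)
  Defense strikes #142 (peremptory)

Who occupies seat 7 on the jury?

129

Removed: #123, #128, #131, #134, #135, #137, #139, #140, #142, #143.
Filling seats in venire order through position 7: #121, #122, #124, #125, #126, #127, #129.
So seat 7 is #129.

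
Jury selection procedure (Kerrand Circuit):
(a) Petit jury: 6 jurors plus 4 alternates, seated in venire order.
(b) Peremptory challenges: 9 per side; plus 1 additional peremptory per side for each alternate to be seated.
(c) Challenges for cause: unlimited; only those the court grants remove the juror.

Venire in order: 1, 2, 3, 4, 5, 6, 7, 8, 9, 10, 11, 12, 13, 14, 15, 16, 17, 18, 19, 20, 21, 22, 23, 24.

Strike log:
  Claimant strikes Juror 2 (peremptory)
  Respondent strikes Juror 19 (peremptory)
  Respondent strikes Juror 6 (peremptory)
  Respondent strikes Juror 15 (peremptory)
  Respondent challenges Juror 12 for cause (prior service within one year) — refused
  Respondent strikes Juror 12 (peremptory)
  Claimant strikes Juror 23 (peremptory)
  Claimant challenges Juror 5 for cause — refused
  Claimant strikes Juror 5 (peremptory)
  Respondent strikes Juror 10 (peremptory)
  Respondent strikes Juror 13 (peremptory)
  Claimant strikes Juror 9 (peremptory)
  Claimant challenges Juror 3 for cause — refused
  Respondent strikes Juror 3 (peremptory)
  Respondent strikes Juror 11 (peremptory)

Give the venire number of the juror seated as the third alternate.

Removed: #2, #3, #5, #6, #9, #10, #11, #12, #13, #15, #19, #23.
Seating in order: seats 1–6 → #1, #4, #7, #8, #14, #16; alternates → #17, #18, #20, #21.
So alternate 3 is #20.

20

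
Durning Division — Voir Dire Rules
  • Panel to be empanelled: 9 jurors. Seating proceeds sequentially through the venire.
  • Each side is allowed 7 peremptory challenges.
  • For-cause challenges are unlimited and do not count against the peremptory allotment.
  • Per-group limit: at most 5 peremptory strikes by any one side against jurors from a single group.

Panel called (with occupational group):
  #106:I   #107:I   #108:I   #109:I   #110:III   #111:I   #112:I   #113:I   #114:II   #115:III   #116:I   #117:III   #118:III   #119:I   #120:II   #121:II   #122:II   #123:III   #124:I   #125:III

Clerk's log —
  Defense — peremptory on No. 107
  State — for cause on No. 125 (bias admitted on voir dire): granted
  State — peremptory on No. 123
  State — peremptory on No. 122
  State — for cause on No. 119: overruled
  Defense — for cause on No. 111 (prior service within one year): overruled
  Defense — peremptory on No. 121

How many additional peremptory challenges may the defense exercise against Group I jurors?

4

Defense peremptories so far: #107, #121 — 2 of 7 used, 5 left overall.
Against Group I: #107 — 1 used; per-group cap 5 leaves 4.
Binding limit: min(5, 4) = 4.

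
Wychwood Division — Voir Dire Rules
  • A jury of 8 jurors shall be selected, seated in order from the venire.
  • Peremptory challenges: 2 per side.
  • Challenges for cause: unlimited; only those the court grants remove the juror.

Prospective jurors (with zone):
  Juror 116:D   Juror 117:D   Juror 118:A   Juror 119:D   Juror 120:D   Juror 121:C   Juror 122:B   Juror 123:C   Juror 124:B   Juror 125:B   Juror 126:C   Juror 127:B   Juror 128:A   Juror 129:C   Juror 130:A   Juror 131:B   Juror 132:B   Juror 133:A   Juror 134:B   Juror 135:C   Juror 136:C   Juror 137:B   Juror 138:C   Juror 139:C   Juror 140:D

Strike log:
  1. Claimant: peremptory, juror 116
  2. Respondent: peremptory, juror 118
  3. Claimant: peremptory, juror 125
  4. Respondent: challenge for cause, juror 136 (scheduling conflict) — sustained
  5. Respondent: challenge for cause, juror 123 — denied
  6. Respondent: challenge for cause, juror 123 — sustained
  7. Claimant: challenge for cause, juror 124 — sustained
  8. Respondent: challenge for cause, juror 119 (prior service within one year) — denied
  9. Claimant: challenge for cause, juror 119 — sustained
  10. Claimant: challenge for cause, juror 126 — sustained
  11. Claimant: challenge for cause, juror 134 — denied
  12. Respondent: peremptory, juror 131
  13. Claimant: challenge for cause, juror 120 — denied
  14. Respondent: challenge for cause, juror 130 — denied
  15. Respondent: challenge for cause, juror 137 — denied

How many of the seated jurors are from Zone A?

2

Removed: #116, #118, #119, #123, #124, #125, #126, #131, #136.
Seated jurors 1–8: #117, #120, #121, #122, #127, #128, #129, #130.
Of those, in Zone A: #128, #130 → 2.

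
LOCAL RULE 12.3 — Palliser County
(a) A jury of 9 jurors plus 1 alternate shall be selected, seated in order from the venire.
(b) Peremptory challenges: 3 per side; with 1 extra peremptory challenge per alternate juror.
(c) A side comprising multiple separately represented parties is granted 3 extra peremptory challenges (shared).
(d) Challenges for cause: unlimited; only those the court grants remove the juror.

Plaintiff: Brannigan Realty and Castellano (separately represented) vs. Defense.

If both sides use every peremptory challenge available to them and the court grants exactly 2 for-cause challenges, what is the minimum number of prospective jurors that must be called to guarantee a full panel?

23

Seats to fill: 9 + 1 alternates = 10.
Peremptories — Plaintiff: 3 + 1×1 + 3 = 7; Defense: 3 + 1×1 = 4; total 11.
For-cause removals: 2.
Minimum venire: 10 + 11 + 2 = 23.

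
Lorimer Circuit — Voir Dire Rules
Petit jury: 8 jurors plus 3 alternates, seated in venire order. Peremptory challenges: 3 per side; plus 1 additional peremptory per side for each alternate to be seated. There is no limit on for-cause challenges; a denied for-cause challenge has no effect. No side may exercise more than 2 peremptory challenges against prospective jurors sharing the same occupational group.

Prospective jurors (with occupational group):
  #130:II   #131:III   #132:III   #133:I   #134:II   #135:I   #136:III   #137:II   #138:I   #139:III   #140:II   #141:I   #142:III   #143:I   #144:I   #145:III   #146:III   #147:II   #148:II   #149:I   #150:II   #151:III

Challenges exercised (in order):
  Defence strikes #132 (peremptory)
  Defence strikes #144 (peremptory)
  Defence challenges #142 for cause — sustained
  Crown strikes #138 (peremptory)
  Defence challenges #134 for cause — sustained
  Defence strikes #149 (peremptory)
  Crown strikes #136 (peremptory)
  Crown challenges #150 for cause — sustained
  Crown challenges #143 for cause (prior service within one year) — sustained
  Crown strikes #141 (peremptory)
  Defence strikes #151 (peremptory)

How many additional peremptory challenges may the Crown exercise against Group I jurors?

Crown peremptories so far: #138, #136, #141 — 3 of 6 used, 3 left overall.
Against Group I: #138, #141 — 2 used; per-group cap 2 leaves 0.
Binding limit: min(3, 0) = 0.

0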